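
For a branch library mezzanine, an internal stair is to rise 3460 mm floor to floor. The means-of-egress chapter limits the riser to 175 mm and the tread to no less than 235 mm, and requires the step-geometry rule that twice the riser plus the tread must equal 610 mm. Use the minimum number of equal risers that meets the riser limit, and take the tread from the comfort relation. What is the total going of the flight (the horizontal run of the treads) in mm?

At most 175 each: 3460/175 = 19.77, giving 20 risers.
Each riser is 3460/20 = 173 mm (≤ 175 mm).
T = 610 − 2·173 = 264 mm, which satisfies the 235 mm minimum.
20 risers give 19 treads; going = 19 × 264 = 5016 mm.

5016 mm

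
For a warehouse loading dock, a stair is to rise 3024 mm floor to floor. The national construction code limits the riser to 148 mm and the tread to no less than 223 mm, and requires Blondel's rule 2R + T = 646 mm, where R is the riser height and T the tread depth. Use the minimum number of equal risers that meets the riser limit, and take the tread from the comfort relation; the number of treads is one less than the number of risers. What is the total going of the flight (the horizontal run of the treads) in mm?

7160 mm

3024 / 148 = 20.43, so 21 risers are needed.
R = 3024 ÷ 21 = 144 mm.
From 2R + T = 646: T = 646 − 288 = 358 mm.
Treads = 21 − 1 = 20; going = 20 × 358 = 7160 mm.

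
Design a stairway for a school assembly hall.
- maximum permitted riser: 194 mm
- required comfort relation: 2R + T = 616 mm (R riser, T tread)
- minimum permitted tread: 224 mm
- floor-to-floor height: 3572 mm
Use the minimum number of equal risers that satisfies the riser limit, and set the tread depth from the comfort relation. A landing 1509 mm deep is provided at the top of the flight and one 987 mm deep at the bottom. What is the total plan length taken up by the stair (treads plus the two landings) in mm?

3572 / 194 = 18.412 → round up to 19 risers.
Each riser is 3572/19 = 188 mm (≤ 194 mm).
From 2R + T = 616: T = 616 − 376 = 240 mm.
19 risers give 18 treads; going = 18 × 240 = 4320 mm.
Add landings: 4320 + 1509 + 987 = 6816 mm.

6816 mm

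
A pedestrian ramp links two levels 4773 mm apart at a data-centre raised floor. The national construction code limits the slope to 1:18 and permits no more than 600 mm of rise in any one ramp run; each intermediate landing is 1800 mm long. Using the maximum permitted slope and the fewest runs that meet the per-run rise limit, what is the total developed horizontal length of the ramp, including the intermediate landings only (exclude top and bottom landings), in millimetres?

98514 mm

4773 / 600 = 7.96, so 8 ramp runs are needed. That means 7 intermediate landings.
Horizontal run for 4773 mm of rise at 1:18 is 4773 × 18 = 85914 mm.
Intermediate landings: 7 × 1800 = 12600 mm.
Total developed length = 85914 + 12600 = 98514 mm.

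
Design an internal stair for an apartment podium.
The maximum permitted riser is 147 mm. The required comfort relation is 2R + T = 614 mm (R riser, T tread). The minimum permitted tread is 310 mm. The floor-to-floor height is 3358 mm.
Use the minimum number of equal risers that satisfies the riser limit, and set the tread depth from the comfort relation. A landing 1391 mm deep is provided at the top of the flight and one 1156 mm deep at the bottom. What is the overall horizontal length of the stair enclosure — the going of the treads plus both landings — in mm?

3358 / 147 = 22.84, so 23 risers are needed.
Each riser is 3358/23 = 146 mm (≤ 147 mm).
Tread T = 614 − 2 × 146 = 322 mm (≥ 310 mm).
23 risers give 22 treads; going = 22 × 322 = 7084 mm.
Add landings: 7084 + 1391 + 1156 = 9631 mm.

9631 mm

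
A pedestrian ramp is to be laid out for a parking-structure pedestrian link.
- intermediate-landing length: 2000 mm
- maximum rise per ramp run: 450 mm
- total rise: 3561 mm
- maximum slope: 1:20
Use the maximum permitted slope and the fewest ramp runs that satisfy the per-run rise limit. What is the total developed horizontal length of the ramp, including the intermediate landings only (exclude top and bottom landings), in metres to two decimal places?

3561 / 450 = 7.91, so 8 ramp runs are needed. That means 7 intermediate landings.
Ramp run (horizontal) at 1:20: 3561 × 20 = 71220 mm.
Intermediate landings: 7 × 2000 = 14000 mm.
Developed length = 71220 + 14000 = 85220 mm.
= 85.22 m.

85.22 m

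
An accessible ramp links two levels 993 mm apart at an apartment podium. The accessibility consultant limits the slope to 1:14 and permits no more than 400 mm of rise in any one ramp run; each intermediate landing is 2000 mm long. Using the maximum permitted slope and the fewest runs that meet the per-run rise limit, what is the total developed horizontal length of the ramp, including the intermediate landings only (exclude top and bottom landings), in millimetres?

17902 mm

993 / 400 = 2.48, so 3 ramp runs are needed. That means 2 intermediate landings.
Horizontal run for 993 mm of rise at 1:14 is 993 × 14 = 13902 mm.
2 intermediate landings contribute 2 × 2000 = 4000 mm.
Developed length = 13902 + 4000 = 17902 mm.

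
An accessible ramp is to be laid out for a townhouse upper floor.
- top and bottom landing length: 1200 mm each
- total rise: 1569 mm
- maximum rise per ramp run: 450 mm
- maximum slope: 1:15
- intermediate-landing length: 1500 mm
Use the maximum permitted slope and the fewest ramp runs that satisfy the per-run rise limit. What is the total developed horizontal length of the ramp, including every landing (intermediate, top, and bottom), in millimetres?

1569 / 450 = 3.49, so 4 ramp runs are needed. That means 3 intermediate landings.
Ramp run (horizontal) at 1:15: 1569 × 15 = 23535 mm.
Intermediate landings: 3 × 1500 = 4500 mm.
Top and bottom landings: 2 × 1200 = 2400 mm.
Total = 23535 + 4500 + 2400 = 30435 mm.

30435 mm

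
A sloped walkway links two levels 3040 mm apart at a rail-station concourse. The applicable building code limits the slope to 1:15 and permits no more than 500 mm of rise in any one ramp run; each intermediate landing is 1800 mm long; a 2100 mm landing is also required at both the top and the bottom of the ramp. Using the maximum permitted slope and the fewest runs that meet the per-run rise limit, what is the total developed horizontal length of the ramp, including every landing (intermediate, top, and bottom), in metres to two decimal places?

60.60 m

3040 / 500 = 6.080 → round up to 7 ramp runs. That means 6 intermediate landings.
Horizontal run for 3040 mm of rise at 1:15 is 3040 × 15 = 45600 mm.
6 intermediate landings contribute 6 × 1800 = 10800 mm.
Top and bottom landings: 2 × 2100 = 4200 mm.
Total = 45600 + 10800 + 4200 = 60600 mm.
= 60.60 m.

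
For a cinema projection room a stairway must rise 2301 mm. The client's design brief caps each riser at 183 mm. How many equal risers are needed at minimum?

13 risers

2301 / 183 = 12.574 → round up to 13 risers.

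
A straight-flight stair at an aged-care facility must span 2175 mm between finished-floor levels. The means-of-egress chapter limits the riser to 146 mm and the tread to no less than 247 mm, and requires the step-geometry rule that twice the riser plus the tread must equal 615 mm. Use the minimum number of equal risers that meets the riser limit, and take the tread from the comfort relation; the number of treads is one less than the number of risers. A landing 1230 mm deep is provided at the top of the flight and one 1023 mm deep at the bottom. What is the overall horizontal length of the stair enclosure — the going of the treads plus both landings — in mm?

⌈2175/146⌉ = 15 risers.
Each riser is 2175/15 = 145 mm (≤ 146 mm).
T = 615 − 2·145 = 325 mm, which satisfies the 247 mm minimum.
Going = (15 − 1) × 325 = 4550 mm.
Enclosure = 4550 + 1230 + 1023 = 6803 mm.

6803 mm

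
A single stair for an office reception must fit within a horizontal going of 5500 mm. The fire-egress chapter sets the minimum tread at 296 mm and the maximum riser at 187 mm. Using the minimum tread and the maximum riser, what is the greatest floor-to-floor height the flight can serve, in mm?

3553 mm

Treads that fit: ⌊5500 / 296⌋ = 18.
Risers = treads + 1 = 19.
Maximum height = 19 × 187 = 3553 mm.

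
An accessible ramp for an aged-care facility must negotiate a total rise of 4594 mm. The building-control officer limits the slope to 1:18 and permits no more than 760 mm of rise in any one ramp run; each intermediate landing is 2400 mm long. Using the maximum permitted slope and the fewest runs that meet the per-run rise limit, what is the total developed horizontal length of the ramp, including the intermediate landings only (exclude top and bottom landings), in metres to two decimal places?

4594 / 760 = 6.045 → round up to 7 ramp runs. That means 6 intermediate landings.
Horizontal run for 4594 mm of rise at 1:18 is 4594 × 18 = 82692 mm.
Intermediate landings: 6 × 2400 = 14400 mm.
Developed length = 82692 + 14400 = 97092 mm.
= 97.09 m.

97.09 m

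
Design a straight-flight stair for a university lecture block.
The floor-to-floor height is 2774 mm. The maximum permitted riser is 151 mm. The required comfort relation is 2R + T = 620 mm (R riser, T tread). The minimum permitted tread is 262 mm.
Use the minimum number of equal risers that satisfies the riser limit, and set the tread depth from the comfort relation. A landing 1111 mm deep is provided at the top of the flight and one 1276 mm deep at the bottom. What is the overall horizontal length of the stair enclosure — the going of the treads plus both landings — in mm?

8291 mm

2774 / 151 = 18.371 → round up to 19 risers.
Riser R = 2774 / 19 = 146 mm, within the 151 mm limit.
Tread T = 620 − 2 × 146 = 328 mm (≥ 262 mm).
19 risers give 18 treads; going = 18 × 328 = 5904 mm.
Add landings: 5904 + 1111 + 1276 = 8291 mm.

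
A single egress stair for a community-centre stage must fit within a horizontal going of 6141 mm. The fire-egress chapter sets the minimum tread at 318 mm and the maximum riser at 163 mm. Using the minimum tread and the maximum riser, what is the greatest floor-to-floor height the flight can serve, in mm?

3260 mm

Treads that fit: ⌊6141 / 318⌋ = 19.
Risers = treads + 1 = 20.
Maximum height = 20 × 163 = 3260 mm.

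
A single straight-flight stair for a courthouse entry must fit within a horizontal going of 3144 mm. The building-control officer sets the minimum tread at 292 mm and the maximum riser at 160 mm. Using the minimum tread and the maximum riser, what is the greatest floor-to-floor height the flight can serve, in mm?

Treads that fit: ⌊3144 / 292⌋ = 10.
Risers = treads + 1 = 11.
Maximum height = 11 × 160 = 1760 mm.

1760 mm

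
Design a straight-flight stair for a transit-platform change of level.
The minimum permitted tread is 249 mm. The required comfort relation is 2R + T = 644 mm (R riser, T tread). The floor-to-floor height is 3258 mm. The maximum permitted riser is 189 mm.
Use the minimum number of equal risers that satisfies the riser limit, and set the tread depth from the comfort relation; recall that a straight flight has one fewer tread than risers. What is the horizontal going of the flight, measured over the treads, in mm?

4794 mm

At most 189 each: 3258/189 = 17.24, giving 18 risers.
Riser R = 3258 / 18 = 181 mm, within the 189 mm limit.
T = 644 − 2·181 = 282 mm, which satisfies the 249 mm minimum.
18 risers give 17 treads; going = 17 × 282 = 4794 mm.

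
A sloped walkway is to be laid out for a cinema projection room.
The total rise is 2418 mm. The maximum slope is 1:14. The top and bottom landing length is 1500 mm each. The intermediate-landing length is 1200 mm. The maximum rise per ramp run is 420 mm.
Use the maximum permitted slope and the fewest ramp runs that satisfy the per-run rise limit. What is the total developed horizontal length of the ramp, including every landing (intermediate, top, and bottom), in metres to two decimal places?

42.85 m

At most 420 each: 2418/420 = 5.76, giving 6 ramp runs. That means 5 intermediate landings.
Horizontal run for 2418 mm of rise at 1:14 is 2418 × 14 = 33852 mm.
5 intermediate landings contribute 5 × 1200 = 6000 mm.
Top and bottom landings: 2 × 1500 = 3000 mm.
Total = 33852 + 6000 + 3000 = 42852 mm.
= 42.85 m.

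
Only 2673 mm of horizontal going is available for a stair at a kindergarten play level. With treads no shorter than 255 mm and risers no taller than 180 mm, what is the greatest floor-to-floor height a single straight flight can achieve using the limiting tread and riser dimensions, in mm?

Treads that fit: ⌊2673 / 255⌋ = 10.
Risers = treads + 1 = 11.
Maximum height = 11 × 180 = 1980 mm.

1980 mm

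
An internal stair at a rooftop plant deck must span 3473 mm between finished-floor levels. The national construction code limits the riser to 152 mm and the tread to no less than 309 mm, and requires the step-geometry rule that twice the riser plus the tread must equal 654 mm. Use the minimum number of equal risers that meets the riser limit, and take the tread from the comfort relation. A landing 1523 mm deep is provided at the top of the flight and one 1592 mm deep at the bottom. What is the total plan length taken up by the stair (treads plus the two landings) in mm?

At most 152 each: 3473/152 = 22.85, giving 23 risers.
R = 3473 ÷ 23 = 151 mm.
T = 654 − 2·151 = 352 mm, which satisfies the 309 mm minimum.
Going = (23 − 1) × 352 = 7744 mm.
Add landings: 7744 + 1523 + 1592 = 10859 mm.

10859 mm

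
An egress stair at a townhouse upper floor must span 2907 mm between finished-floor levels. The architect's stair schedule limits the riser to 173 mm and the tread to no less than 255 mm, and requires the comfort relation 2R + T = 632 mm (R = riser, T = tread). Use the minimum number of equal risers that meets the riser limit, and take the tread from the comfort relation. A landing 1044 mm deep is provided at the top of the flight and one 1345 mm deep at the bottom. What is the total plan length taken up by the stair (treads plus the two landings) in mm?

7029 mm

At most 173 each: 2907/173 = 16.80, giving 17 risers.
R = 2907 ÷ 17 = 171 mm.
Tread T = 632 − 2 × 171 = 290 mm (≥ 255 mm).
17 risers give 16 treads; going = 16 × 290 = 4640 mm.
Enclosure = 4640 + 1044 + 1345 = 7029 mm.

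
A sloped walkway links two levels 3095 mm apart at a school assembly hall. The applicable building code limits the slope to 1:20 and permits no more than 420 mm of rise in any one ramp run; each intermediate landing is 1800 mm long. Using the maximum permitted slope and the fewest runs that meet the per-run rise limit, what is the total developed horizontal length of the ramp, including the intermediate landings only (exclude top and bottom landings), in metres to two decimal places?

74.50 m

At most 420 each: 3095/420 = 7.37, giving 8 ramp runs. That means 7 intermediate landings.
Ramp run (horizontal) at 1:20: 3095 × 20 = 61900 mm.
Intermediate landings: 7 × 1800 = 12600 mm.
Developed length = 61900 + 12600 = 74500 mm.
= 74.50 m.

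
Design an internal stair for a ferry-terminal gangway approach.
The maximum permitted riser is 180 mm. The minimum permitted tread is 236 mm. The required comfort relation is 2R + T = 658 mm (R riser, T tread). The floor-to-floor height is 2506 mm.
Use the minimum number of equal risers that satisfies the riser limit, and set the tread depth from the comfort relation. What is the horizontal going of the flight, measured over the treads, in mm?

At most 180 each: 2506/180 = 13.92, giving 14 risers.
R = 2506 ÷ 14 = 179 mm.
Tread T = 658 − 2 × 179 = 300 mm (≥ 236 mm).
Treads = 14 − 1 = 13; going = 13 × 300 = 3900 mm.

3900 mm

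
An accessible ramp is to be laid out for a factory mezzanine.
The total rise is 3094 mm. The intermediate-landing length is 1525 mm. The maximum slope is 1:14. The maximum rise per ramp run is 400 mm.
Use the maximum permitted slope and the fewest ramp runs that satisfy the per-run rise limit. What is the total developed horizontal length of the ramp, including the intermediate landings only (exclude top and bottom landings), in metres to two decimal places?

53.99 m

3094 / 400 = 7.735 → round up to 8 ramp runs. That means 7 intermediate landings.
Horizontal run for 3094 mm of rise at 1:14 is 3094 × 14 = 43316 mm.
Intermediate landings: 7 × 1525 = 10675 mm.
Total developed length = 43316 + 10675 = 53991 mm.
= 53.99 m.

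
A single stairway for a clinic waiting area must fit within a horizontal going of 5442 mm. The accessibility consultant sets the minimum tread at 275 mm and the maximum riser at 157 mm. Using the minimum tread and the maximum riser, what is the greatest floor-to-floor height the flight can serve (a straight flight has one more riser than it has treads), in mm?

3140 mm

Treads that fit: ⌊5442 / 275⌋ = 19.
Risers = treads + 1 = 20.
Maximum height = 20 × 157 = 3140 mm.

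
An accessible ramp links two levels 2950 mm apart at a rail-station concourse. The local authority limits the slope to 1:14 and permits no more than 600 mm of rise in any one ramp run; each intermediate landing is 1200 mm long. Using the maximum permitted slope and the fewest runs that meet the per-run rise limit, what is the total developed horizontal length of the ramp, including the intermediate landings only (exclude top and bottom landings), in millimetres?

At most 600 each: 2950/600 = 4.92, giving 5 ramp runs. That means 4 intermediate landings.
Horizontal run for 2950 mm of rise at 1:14 is 2950 × 14 = 41300 mm.
Intermediate landings: 4 × 1200 = 4800 mm.
Total developed length = 41300 + 4800 = 46100 mm.

46100 mm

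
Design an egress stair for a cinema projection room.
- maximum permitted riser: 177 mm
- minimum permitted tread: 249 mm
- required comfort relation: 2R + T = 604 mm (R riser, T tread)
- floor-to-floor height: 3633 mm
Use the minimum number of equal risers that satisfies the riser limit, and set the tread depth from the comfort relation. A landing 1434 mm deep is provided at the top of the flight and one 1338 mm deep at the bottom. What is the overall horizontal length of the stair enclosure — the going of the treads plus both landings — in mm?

⌈3633/177⌉ = 21 risers.
R = 3633 ÷ 21 = 173 mm.
T = 604 − 2·173 = 258 mm, which satisfies the 249 mm minimum.
21 risers give 20 treads; going = 20 × 258 = 5160 mm.
Enclosure = 5160 + 1434 + 1338 = 7932 mm.

7932 mm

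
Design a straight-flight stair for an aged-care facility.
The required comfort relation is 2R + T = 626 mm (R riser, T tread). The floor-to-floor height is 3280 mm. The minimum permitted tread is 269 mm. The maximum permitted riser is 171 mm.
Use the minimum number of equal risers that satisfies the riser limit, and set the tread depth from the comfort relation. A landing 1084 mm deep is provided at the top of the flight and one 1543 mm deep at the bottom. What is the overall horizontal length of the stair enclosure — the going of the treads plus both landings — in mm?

8289 mm

⌈3280/171⌉ = 20 risers.
Each riser is 3280/20 = 164 mm (≤ 171 mm).
Tread T = 626 − 2 × 164 = 298 mm (≥ 269 mm).
20 risers give 19 treads; going = 19 × 298 = 5662 mm.
Add landings: 5662 + 1084 + 1543 = 8289 mm.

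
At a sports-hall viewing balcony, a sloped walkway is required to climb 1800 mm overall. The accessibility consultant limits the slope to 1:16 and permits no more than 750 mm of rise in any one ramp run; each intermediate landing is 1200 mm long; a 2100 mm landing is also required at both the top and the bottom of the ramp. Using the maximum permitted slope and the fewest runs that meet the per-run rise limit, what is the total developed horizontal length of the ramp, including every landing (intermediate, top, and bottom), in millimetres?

35400 mm

1800 / 750 = 2.400 → round up to 3 ramp runs. That means 2 intermediate landings.
Ramp run (horizontal) at 1:16: 1800 × 16 = 28800 mm.
2 intermediate landings contribute 2 × 1200 = 2400 mm.
Top and bottom landings: 2 × 2100 = 4200 mm.
Total = 28800 + 2400 + 4200 = 35400 mm.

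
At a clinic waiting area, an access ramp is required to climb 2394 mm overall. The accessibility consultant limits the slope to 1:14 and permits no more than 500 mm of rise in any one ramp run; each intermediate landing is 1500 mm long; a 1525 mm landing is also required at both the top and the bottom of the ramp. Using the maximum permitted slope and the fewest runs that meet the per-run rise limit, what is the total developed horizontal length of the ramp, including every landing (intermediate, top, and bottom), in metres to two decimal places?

42.57 m

At most 500 each: 2394/500 = 4.79, giving 5 ramp runs. That means 4 intermediate landings.
Ramp run (horizontal) at 1:14: 2394 × 14 = 33516 mm.
Intermediate landings: 4 × 1500 = 6000 mm.
Top and bottom landings: 2 × 1525 = 3050 mm.
Total = 33516 + 6000 + 3050 = 42566 mm.
= 42.57 m.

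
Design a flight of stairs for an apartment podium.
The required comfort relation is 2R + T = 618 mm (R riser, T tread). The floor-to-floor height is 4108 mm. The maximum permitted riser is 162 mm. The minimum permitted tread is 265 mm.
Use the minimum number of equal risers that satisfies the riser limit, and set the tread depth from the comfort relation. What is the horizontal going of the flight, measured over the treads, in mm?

4108 / 162 = 25.36, so 26 risers are needed.
Riser R = 4108 / 26 = 158 mm, within the 162 mm limit.
Tread T = 618 − 2 × 158 = 302 mm (≥ 265 mm).
Going = (26 − 1) × 302 = 7550 mm.

7550 mm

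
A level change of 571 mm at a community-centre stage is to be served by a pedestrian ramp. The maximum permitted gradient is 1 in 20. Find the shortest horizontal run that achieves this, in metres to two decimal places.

Run = rise × 20 = 571 × 20 = 11420 mm.
11420 mm = 11.42 m.

11.42 m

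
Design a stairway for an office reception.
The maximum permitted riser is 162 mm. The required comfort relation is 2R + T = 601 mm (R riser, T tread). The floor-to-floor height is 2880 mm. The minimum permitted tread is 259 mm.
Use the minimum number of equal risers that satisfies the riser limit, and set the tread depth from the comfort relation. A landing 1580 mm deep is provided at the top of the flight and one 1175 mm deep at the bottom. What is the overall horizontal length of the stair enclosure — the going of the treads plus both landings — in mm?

At most 162 each: 2880/162 = 17.78, giving 18 risers.
Each riser is 2880/18 = 160 mm (≤ 162 mm).
From 2R + T = 601: T = 601 − 320 = 281 mm.
18 risers give 17 treads; going = 17 × 281 = 4777 mm.
Add landings: 4777 + 1580 + 1175 = 7532 mm.

7532 mm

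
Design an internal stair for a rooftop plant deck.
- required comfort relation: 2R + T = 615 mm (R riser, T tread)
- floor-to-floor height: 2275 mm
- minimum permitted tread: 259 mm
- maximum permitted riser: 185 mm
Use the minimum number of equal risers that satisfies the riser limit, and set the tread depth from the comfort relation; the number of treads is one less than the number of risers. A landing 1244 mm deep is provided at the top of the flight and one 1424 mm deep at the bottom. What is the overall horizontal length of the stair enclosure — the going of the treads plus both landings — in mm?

5848 mm

⌈2275/185⌉ = 13 risers.
Riser R = 2275 / 13 = 175 mm, within the 185 mm limit.
Tread T = 615 − 2 × 175 = 265 mm (≥ 259 mm).
Going = (13 − 1) × 265 = 3180 mm.
Add landings: 3180 + 1244 + 1424 = 5848 mm.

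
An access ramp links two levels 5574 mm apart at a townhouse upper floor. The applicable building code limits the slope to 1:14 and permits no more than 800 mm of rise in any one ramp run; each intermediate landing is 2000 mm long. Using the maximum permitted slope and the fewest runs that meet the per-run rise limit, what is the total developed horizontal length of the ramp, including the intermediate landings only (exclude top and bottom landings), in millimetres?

5574 / 800 = 6.968 → round up to 7 ramp runs. That means 6 intermediate landings.
Horizontal run for 5574 mm of rise at 1:14 is 5574 × 14 = 78036 mm.
Intermediate landings: 6 × 2000 = 12000 mm.
Total developed length = 78036 + 12000 = 90036 mm.

90036 mm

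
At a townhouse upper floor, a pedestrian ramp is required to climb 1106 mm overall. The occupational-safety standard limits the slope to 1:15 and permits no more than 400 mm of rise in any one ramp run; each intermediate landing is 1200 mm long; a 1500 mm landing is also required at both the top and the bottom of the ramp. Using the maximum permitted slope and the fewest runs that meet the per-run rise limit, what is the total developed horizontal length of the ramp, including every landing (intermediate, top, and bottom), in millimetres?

1106 / 400 = 2.77, so 3 ramp runs are needed. That means 2 intermediate landings.
Ramp run (horizontal) at 1:15: 1106 × 15 = 16590 mm.
Intermediate landings: 2 × 1200 = 2400 mm.
Top and bottom landings: 2 × 1500 = 3000 mm.
Total = 16590 + 2400 + 3000 = 21990 mm.

21990 mm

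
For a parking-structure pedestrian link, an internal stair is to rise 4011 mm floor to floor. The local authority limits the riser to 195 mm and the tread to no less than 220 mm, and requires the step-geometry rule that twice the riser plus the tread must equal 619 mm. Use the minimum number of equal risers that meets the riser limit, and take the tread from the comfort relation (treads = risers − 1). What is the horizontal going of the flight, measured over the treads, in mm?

4740 mm

4011 / 195 = 20.569 → round up to 21 risers.
Each riser is 4011/21 = 191 mm (≤ 195 mm).
From 2R + T = 619: T = 619 − 382 = 237 mm.
Going = (21 − 1) × 237 = 4740 mm.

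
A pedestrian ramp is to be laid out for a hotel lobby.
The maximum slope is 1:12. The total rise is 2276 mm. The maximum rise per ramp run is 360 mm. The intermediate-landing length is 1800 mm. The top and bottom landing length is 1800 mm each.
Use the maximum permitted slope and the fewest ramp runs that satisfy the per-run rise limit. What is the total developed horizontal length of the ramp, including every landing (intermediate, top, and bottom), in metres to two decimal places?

⌈2276/360⌉ = 7 ramp runs. That means 6 intermediate landings.
Horizontal run for 2276 mm of rise at 1:12 is 2276 × 12 = 27312 mm.
Intermediate landings: 6 × 1800 = 10800 mm.
Top and bottom landings: 2 × 1800 = 3600 mm.
Total = 27312 + 10800 + 3600 = 41712 mm.
= 41.71 m.

41.71 m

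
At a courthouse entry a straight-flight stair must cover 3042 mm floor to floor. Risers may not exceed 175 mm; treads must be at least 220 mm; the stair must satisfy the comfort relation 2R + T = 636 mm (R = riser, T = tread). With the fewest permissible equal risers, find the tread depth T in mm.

At most 175 each: 3042/175 = 17.38, giving 18 risers.
Riser R = 3042 / 18 = 169 mm, within the 175 mm limit.
Tread T = 636 − 2 × 169 = 298 mm (≥ 220 mm).

298 mm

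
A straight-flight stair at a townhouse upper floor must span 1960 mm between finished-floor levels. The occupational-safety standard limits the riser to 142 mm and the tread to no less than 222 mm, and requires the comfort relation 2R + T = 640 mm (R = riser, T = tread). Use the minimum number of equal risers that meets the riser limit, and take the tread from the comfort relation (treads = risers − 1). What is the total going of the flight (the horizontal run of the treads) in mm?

4680 mm

⌈1960/142⌉ = 14 risers.
Riser R = 1960 / 14 = 140 mm, within the 142 mm limit.
From 2R + T = 640: T = 640 − 280 = 360 mm.
14 risers give 13 treads; going = 13 × 360 = 4680 mm.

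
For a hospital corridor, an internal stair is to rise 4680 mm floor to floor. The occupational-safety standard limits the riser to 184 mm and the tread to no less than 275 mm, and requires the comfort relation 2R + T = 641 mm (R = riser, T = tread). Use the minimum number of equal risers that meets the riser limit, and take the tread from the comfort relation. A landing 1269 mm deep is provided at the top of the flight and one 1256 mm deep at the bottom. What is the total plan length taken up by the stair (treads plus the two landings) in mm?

9550 mm

⌈4680/184⌉ = 26 risers.
Riser R = 4680 / 26 = 180 mm, within the 184 mm limit.
Tread T = 641 − 2 × 180 = 281 mm (≥ 275 mm).
Going = (26 − 1) × 281 = 7025 mm.
Add landings: 7025 + 1269 + 1256 = 9550 mm.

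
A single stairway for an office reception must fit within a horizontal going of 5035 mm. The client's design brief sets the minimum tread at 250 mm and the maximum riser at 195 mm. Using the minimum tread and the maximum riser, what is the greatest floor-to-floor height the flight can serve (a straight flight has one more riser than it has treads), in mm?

5035 / 250 = 20.14, so 20 treads fit.
Risers = treads + 1 = 21.
Maximum height = 21 × 195 = 4095 mm.

4095 mm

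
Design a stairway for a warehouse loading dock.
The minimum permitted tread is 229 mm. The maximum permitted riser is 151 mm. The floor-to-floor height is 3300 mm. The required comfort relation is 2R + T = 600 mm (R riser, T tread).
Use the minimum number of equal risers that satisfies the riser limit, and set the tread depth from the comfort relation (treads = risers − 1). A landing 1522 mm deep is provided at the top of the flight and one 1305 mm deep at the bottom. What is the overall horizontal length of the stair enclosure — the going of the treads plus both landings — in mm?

3300 / 151 = 21.854 → round up to 22 risers.
Riser R = 3300 / 22 = 150 mm, within the 151 mm limit.
From 2R + T = 600: T = 600 − 300 = 300 mm.
22 risers give 21 treads; going = 21 × 300 = 6300 mm.
Enclosure = 6300 + 1522 + 1305 = 9127 mm.

9127 mm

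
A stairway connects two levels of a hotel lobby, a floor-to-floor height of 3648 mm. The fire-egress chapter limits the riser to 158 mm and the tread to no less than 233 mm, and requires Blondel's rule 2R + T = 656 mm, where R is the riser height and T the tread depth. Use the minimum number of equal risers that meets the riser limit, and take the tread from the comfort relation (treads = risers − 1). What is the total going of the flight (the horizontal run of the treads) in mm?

At most 158 each: 3648/158 = 23.09, giving 24 risers.
Riser R = 3648 / 24 = 152 mm, within the 158 mm limit.
From 2R + T = 656: T = 656 − 304 = 352 mm.
Treads = 24 − 1 = 23; going = 23 × 352 = 8096 mm.

8096 mm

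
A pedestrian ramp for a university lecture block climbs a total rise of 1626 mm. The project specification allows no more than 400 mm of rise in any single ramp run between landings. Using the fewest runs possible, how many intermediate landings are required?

4 intermediate landings

⌈1626/400⌉ = 5 ramp runs.
5 runs are separated by 4 intermediate landings.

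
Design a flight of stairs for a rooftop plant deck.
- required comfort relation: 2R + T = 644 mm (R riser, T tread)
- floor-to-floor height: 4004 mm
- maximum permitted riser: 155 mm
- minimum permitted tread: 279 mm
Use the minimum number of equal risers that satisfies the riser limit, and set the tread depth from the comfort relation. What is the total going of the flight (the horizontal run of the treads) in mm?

8400 mm

4004 / 155 = 25.832 → round up to 26 risers.
Each riser is 4004/26 = 154 mm (≤ 155 mm).
T = 644 − 2·154 = 336 mm, which satisfies the 279 mm minimum.
26 risers give 25 treads; going = 25 × 336 = 8400 mm.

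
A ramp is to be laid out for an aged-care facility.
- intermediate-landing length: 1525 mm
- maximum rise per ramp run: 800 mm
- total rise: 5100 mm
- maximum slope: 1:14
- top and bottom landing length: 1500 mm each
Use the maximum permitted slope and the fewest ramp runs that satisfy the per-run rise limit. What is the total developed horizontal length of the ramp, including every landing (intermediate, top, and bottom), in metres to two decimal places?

83.55 m

5100 / 800 = 6.38, so 7 ramp runs are needed. That means 6 intermediate landings.
Horizontal run for 5100 mm of rise at 1:14 is 5100 × 14 = 71400 mm.
6 intermediate landings contribute 6 × 1525 = 9150 mm.
Top and bottom landings: 2 × 1500 = 3000 mm.
Total = 71400 + 9150 + 3000 = 83550 mm.
= 83.55 m.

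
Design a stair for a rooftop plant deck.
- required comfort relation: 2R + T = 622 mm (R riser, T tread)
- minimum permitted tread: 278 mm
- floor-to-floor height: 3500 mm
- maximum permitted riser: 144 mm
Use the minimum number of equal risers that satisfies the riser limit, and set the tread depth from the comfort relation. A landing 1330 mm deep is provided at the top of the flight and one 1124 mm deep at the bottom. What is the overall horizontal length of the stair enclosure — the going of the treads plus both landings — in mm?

10662 mm

3500 / 144 = 24.306 → round up to 25 risers.
R = 3500 ÷ 25 = 140 mm.
From 2R + T = 622: T = 622 − 280 = 342 mm.
25 risers give 24 treads; going = 24 × 342 = 8208 mm.
Add landings: 8208 + 1330 + 1124 = 10662 mm.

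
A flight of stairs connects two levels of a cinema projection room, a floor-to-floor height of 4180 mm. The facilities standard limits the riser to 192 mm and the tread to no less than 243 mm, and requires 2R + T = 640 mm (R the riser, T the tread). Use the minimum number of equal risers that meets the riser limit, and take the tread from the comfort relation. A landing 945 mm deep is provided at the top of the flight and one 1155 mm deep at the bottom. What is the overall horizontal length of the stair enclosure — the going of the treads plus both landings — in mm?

7560 mm

4180 / 192 = 21.771 → round up to 22 risers.
Riser R = 4180 / 22 = 190 mm, within the 192 mm limit.
From 2R + T = 640: T = 640 − 380 = 260 mm.
22 risers give 21 treads; going = 21 × 260 = 5460 mm.
Add landings: 5460 + 945 + 1155 = 7560 mm.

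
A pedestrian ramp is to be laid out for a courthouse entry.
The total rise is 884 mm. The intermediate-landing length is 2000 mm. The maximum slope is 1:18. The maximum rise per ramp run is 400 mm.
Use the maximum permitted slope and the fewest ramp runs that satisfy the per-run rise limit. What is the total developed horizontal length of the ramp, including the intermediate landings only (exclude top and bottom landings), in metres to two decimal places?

19.91 m

⌈884/400⌉ = 3 ramp runs. That means 2 intermediate landings.
Horizontal run for 884 mm of rise at 1:18 is 884 × 18 = 15912 mm.
Intermediate landings: 2 × 2000 = 4000 mm.
Developed length = 15912 + 4000 = 19912 mm.
= 19.91 m.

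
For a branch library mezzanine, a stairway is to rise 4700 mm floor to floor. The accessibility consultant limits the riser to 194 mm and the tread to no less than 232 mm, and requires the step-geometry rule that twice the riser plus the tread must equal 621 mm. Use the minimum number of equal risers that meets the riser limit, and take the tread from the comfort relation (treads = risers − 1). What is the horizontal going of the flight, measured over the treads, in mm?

5880 mm

At most 194 each: 4700/194 = 24.23, giving 25 risers.
Riser R = 4700 / 25 = 188 mm, within the 194 mm limit.
Tread T = 621 − 2 × 188 = 245 mm (≥ 232 mm).
Going = (25 − 1) × 245 = 5880 mm.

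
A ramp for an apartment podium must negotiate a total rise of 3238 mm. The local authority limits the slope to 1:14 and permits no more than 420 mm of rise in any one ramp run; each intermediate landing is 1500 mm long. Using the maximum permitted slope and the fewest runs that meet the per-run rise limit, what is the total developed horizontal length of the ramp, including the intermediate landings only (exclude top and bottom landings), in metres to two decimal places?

3238 / 420 = 7.710 → round up to 8 ramp runs. That means 7 intermediate landings.
Horizontal run for 3238 mm of rise at 1:14 is 3238 × 14 = 45332 mm.
Intermediate landings: 7 × 1500 = 10500 mm.
Developed length = 45332 + 10500 = 55832 mm.
= 55.83 m.

55.83 m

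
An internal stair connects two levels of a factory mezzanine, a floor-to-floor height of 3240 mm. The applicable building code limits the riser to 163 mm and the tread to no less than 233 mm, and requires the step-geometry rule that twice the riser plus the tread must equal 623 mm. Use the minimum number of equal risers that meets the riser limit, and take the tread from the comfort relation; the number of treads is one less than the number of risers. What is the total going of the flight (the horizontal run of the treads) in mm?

At most 163 each: 3240/163 = 19.88, giving 20 risers.
R = 3240 ÷ 20 = 162 mm.
T = 623 − 2·162 = 299 mm, which satisfies the 233 mm minimum.
20 risers give 19 treads; going = 19 × 299 = 5681 mm.

5681 mm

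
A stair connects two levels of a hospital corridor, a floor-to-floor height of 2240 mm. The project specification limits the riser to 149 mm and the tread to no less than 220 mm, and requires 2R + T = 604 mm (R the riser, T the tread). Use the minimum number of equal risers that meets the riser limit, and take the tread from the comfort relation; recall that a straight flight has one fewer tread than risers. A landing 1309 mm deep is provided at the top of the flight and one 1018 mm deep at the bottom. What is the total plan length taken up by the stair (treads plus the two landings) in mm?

7187 mm

2240 / 149 = 15.034 → round up to 16 risers.
Riser R = 2240 / 16 = 140 mm, within the 149 mm limit.
T = 604 − 2·140 = 324 mm, which satisfies the 220 mm minimum.
Treads = 16 − 1 = 15; going = 15 × 324 = 4860 mm.
Add landings: 4860 + 1309 + 1018 = 7187 mm.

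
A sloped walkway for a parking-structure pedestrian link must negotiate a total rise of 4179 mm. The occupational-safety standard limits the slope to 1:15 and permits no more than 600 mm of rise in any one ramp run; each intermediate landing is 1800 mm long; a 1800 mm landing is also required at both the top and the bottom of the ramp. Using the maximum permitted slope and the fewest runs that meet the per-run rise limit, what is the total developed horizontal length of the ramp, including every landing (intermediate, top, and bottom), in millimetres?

77085 mm

4179 / 600 = 6.96, so 7 ramp runs are needed. That means 6 intermediate landings.
Horizontal run for 4179 mm of rise at 1:15 is 4179 × 15 = 62685 mm.
6 intermediate landings contribute 6 × 1800 = 10800 mm.
Top and bottom landings: 2 × 1800 = 3600 mm.
Total = 62685 + 10800 + 3600 = 77085 mm.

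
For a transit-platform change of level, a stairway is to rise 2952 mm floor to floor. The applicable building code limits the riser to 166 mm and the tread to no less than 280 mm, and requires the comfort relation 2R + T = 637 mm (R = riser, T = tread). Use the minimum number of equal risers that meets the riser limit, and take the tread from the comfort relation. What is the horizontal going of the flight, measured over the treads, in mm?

⌈2952/166⌉ = 18 risers.
Riser R = 2952 / 18 = 164 mm, within the 166 mm limit.
T = 637 − 2·164 = 309 mm, which satisfies the 280 mm minimum.
Treads = 18 − 1 = 17; going = 17 × 309 = 5253 mm.

5253 mm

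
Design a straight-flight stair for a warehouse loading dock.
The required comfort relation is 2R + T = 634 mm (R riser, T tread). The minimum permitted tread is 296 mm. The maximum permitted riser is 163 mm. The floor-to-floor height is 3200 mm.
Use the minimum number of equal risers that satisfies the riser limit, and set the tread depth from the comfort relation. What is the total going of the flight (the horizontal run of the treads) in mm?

5966 mm

3200 / 163 = 19.63, so 20 risers are needed.
Riser R = 3200 / 20 = 160 mm, within the 163 mm limit.
From 2R + T = 634: T = 634 − 320 = 314 mm.
Treads = 20 − 1 = 19; going = 19 × 314 = 5966 mm.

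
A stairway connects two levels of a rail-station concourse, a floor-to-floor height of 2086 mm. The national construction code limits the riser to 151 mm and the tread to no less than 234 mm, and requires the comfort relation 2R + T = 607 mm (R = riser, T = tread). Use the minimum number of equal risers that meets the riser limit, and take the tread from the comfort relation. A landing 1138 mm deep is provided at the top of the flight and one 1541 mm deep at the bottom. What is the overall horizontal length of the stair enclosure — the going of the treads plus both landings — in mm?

⌈2086/151⌉ = 14 risers.
R = 2086 ÷ 14 = 149 mm.
T = 607 − 2·149 = 309 mm, which satisfies the 234 mm minimum.
Going = (14 − 1) × 309 = 4017 mm.
Enclosure = 4017 + 1138 + 1541 = 6696 mm.

6696 mm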